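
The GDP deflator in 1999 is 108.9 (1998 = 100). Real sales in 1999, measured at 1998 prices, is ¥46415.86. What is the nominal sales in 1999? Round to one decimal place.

Nominal = Real × (Index/100) = 46415.86 × (108.9/100)
        = 46415.86 × 1.089 = 50546.8715

50546.9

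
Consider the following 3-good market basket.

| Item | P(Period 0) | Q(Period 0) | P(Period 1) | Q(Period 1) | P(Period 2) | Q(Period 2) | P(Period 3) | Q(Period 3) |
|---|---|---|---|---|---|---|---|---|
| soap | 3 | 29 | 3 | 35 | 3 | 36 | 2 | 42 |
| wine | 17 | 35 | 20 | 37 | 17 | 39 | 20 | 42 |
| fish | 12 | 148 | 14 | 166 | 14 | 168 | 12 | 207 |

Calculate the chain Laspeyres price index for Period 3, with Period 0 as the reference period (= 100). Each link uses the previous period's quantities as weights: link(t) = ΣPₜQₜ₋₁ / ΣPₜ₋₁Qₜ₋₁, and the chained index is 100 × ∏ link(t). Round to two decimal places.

103.08

Link Period 0→Period 1:
ΣP(Period 1)Q(Period 0) = 3×29 + 20×35 + 14×148 = 87 + 700 + 2072 = 2859
ΣP(Period 0)Q(Period 0) = 3×29 + 17×35 + 12×148 = 87 + 595 + 1776 = 2458
link = 2859/2458 = 1.163141
Link Period 1→Period 2:
ΣP(Period 2)Q(Period 1) = 3×35 + 17×37 + 14×166 = 105 + 629 + 2324 = 3058
ΣP(Period 1)Q(Period 1) = 3×35 + 20×37 + 14×166 = 105 + 740 + 2324 = 3169
link = 3058/3169 = 0.964973
Link Period 2→Period 3:
ΣP(Period 3)Q(Period 2) = 2×36 + 20×39 + 12×168 = 72 + 780 + 2016 = 2868
ΣP(Period 2)Q(Period 2) = 3×36 + 17×39 + 14×168 = 108 + 663 + 2352 = 3123
link = 2868/3123 = 0.918348
Chained index = 100 × 1.163141 × 0.964973 × 0.918348 = 103.0753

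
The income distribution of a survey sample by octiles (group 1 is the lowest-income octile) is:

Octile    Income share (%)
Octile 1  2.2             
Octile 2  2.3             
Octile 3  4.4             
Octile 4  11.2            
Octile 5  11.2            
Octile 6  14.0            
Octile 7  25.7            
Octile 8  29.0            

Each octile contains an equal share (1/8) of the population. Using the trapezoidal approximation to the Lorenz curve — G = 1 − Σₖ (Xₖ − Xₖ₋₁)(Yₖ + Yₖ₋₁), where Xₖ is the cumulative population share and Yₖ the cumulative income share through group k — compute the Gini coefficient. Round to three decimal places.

0.417

Cumulative income shares Yₖ: 0.0220, 0.0450, 0.0890, 0.2010, 0.3130, 0.4530, 0.7100, 1.0000
Σ (Xₖ−Xₖ₋₁)(Yₖ+Yₖ₋₁) = (1/8)(0.0220+0.0000) + (1/8)(0.0450+0.0220) + (1/8)(0.0890+0.0450) + (1/8)(0.2010+0.0890) + (1/8)(0.3130+0.2010) + (1/8)(0.4530+0.3130) + (1/8)(0.7100+0.4530) + (1/8)(1.0000+0.7100)
  = 0.0028 + 0.0084 + 0.0168 + 0.0362 + 0.0642 + 0.0957 + 0.1454 + 0.2137 = 0.5832
G = 1 − 0.5832 = 0.4168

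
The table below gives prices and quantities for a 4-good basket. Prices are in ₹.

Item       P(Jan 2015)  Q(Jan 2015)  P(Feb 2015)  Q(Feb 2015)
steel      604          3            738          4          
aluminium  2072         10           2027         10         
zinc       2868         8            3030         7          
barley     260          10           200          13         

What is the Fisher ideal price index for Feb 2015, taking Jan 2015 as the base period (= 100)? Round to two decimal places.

101.15

Laspeyres component (base-period weights):
ΣP(Feb 2015)Q(Jan 2015) = 738×3 + 2027×10 + 3030×8 + 200×10 = 2214 + 20270 + 24240 + 2000 = 48724
ΣP(Jan 2015)Q(Jan 2015) = 604×3 + 2072×10 + 2868×8 + 260×10 = 1812 + 20720 + 22944 + 2600 = 48076
L = 48724 / 48076 × 100 = 101.3479
Paasche component (current-period weights):
ΣP(Feb 2015)Q(Feb 2015) = 738×4 + 2027×10 + 3030×7 + 200×13 = 2952 + 20270 + 21210 + 2600 = 47032
ΣP(Jan 2015)Q(Feb 2015) = 604×4 + 2072×10 + 2868×7 + 260×13 = 2416 + 20720 + 20076 + 3380 = 46592
P = 47032 / 46592 × 100 = 100.9444
Fisher = √(L × P) = √(101.3479 × 100.9444) = 101.1459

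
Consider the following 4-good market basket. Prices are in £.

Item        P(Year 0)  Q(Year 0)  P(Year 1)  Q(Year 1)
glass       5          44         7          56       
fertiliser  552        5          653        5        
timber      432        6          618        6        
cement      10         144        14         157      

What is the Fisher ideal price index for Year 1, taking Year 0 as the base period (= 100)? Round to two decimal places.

Laspeyres component (base-period weights):
ΣP(Year 1)Q(Year 0) = 7×44 + 653×5 + 618×6 + 14×144 = 308 + 3265 + 3708 + 2016 = 9297
ΣP(Year 0)Q(Year 0) = 5×44 + 552×5 + 432×6 + 10×144 = 220 + 2760 + 2592 + 1440 = 7012
L = 9297 / 7012 × 100 = 132.5870
Paasche component (current-period weights):
ΣP(Year 1)Q(Year 1) = 7×56 + 653×5 + 618×6 + 14×157 = 392 + 3265 + 3708 + 2198 = 9563
ΣP(Year 0)Q(Year 1) = 5×56 + 552×5 + 432×6 + 10×157 = 280 + 2760 + 2592 + 1570 = 7202
P = 9563 / 7202 × 100 = 132.7826
Fisher = √(L × P) = √(132.5870 × 132.7826) = 132.6847

132.68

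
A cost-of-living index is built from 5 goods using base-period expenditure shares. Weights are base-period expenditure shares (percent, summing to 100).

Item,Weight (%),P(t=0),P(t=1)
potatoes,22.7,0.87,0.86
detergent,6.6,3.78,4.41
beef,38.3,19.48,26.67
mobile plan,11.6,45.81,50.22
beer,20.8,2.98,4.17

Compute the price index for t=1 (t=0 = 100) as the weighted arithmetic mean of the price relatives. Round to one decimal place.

potatoes: 22.7 × (0.86/0.87) = 22.7 × 0.988506 = 22.4391
detergent: 6.6 × (4.41/3.78) = 6.6 × 1.166667 = 7.7000
beef: 38.3 × (26.67/19.48) = 38.3 × 1.369097 = 52.4364
mobile plan: 11.6 × (50.22/45.81) = 11.6 × 1.096267 = 12.7167
beer: 20.8 × (4.17/2.98) = 20.8 × 1.399329 = 29.1060
Index = Σ wᵢ·(p₁ᵢ/p₀ᵢ) = 22.4391 + 7.7000 + 52.4364 + 12.7167 + 29.1060 = 124.3982

124.4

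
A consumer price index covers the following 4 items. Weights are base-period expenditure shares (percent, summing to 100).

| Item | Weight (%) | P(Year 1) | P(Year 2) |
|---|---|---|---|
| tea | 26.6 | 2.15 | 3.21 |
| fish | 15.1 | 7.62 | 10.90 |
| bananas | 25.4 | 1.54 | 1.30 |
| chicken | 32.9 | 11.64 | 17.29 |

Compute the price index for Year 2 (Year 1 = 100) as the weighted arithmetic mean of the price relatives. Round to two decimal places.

131.63

tea: 26.6 × (3.21/2.15) = 26.6 × 1.493023 = 39.7144
fish: 15.1 × (10.90/7.62) = 15.1 × 1.430446 = 21.5997
bananas: 25.4 × (1.30/1.54) = 25.4 × 0.844156 = 21.4416
chicken: 32.9 × (17.29/11.64) = 32.9 × 1.485395 = 48.8695
Index = Σ wᵢ·(p₁ᵢ/p₀ᵢ) = 39.7144 + 21.5997 + 21.4416 + 48.8695 = 131.6252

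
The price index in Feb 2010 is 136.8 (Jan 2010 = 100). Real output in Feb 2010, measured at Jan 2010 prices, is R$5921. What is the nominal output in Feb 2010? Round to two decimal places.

8099.93

Nominal = Real × (Index/100) = 5921 × (136.8/100)
        = 5921 × 1.368 = 8099.9280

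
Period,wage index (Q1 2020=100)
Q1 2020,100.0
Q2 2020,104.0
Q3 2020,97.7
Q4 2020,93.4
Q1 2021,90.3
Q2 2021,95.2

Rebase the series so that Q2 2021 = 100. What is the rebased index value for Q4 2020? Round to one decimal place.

Rebased(Q4 2020) = 93.4 / 95.2 × 100 = 98.1092

98.1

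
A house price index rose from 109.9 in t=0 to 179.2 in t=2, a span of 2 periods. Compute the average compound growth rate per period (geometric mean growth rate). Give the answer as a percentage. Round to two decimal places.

27.69%

Growth factor = (179.2/109.9)^(1/2) = (1.630573)^(1/2) = 1.276939
Growth rate = 1.276939 − 1 = 0.276939 = 27.6939%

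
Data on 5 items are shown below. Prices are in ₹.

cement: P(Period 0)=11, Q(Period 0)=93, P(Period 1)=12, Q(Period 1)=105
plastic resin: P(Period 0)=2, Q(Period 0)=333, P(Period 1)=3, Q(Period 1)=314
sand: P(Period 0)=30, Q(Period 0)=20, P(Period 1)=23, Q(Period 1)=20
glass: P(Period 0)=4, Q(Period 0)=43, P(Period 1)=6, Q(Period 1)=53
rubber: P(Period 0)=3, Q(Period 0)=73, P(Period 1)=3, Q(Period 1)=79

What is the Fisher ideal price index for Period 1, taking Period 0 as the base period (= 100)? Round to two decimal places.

Laspeyres component (base-period weights):
ΣP(Period 1)Q(Period 0) = 12×93 + 3×333 + 23×20 + 6×43 + 3×73 = 1116 + 999 + 460 + 258 + 219 = 3052
ΣP(Period 0)Q(Period 0) = 11×93 + 2×333 + 30×20 + 4×43 + 3×73 = 1023 + 666 + 600 + 172 + 219 = 2680
L = 3052 / 2680 × 100 = 113.8806
Paasche component (current-period weights):
ΣP(Period 1)Q(Period 1) = 12×105 + 3×314 + 23×20 + 6×53 + 3×79 = 1260 + 942 + 460 + 318 + 237 = 3217
ΣP(Period 0)Q(Period 1) = 11×105 + 2×314 + 30×20 + 4×53 + 3×79 = 1155 + 628 + 600 + 212 + 237 = 2832
P = 3217 / 2832 × 100 = 113.5946
Fisher = √(L × P) = √(113.8806 × 113.5946) = 113.7375

113.74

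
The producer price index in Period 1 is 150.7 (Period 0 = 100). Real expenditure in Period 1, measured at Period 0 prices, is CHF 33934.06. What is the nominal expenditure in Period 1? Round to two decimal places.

51138.63

Nominal = Real × (Index/100) = 33934.06 × (150.7/100)
        = 33934.06 × 1.507 = 51138.6284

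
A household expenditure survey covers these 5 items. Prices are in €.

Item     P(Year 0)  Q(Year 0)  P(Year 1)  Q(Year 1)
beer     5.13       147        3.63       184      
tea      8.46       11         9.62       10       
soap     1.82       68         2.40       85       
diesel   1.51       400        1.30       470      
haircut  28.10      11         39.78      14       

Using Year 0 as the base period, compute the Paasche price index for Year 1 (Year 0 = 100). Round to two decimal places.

Paasche price index uses current-period quantities as weights.
ΣP(Year 1)·Q(Year 1) = 3.63×184 + 9.62×10 + 2.40×85 + 1.30×470 + 39.78×14 = 667.92 + 96.2 + 204 + 611 + 556.92 = 2136.04
ΣP(Year 0)·Q(Year 1) = 5.13×184 + 8.46×10 + 1.82×85 + 1.51×470 + 28.10×14 = 943.92 + 84.6 + 154.7 + 709.7 + 393.4 = 2286.32
Index = 2136.04 / 2286.32 × 100 = 93.4270

93.43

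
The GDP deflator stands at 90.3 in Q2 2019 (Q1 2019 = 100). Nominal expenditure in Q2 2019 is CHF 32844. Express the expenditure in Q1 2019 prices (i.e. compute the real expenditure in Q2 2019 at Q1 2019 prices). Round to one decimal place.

36372.1

Real = Nominal ÷ (Index/100) = 32844 ÷ (90.3/100)
     = 32844 ÷ 0.903 = 36372.0930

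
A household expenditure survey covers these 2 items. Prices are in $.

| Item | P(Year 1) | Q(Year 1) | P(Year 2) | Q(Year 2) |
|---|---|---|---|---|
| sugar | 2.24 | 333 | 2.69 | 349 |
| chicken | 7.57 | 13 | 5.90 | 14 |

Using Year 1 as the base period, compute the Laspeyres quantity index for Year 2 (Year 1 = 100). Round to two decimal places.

105.14

Laspeyres quantity index uses base-period prices as weights.
ΣP(Year 1)·Q(Year 2) = 2.24×349 + 7.57×14 = 781.76 + 105.98 = 887.74
ΣP(Year 1)·Q(Year 1) = 2.24×333 + 7.57×13 = 745.92 + 98.41 = 844.33
Index = 887.74 / 844.33 × 100 = 105.1414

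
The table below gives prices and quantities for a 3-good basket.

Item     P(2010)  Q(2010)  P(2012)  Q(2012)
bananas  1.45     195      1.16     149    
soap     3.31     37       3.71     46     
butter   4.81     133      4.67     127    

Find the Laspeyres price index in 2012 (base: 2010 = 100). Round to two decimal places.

Laspeyres price index uses base-period quantities as weights.
ΣP(2012)·Q(2010) = 1.16×195 + 3.71×37 + 4.67×133 = 226.2 + 137.27 + 621.11 = 984.58
ΣP(2010)·Q(2010) = 1.45×195 + 3.31×37 + 4.81×133 = 282.75 + 122.47 + 639.73 = 1044.95
Index = 984.58 / 1044.95 × 100 = 94.2227

94.22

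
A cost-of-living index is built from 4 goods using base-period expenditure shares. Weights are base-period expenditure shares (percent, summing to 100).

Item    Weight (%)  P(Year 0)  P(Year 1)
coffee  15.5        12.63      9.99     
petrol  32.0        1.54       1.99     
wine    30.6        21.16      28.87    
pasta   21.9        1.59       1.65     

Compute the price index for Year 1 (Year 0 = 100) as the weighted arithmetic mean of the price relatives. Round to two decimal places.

coffee: 15.5 × (9.99/12.63) = 15.5 × 0.790974 = 12.2601
petrol: 32.0 × (1.99/1.54) = 32.0 × 1.292208 = 41.3506
wine: 30.6 × (28.87/21.16) = 30.6 × 1.364367 = 41.7496
pasta: 21.9 × (1.65/1.59) = 21.9 × 1.037736 = 22.7264
Index = Σ wᵢ·(p₁ᵢ/p₀ᵢ) = 12.2601 + 41.3506 + 41.7496 + 22.7264 = 118.0868

118.09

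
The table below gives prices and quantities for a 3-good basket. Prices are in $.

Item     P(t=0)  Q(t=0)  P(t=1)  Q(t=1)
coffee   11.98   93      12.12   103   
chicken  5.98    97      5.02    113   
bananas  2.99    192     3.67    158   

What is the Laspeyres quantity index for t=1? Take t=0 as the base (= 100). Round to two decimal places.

105.02

Laspeyres quantity index uses base-period prices as weights.
ΣP(t=0)·Q(t=1) = 11.98×103 + 5.98×113 + 2.99×158 = 1233.94 + 675.74 + 472.42 = 2382.1
ΣP(t=0)·Q(t=0) = 11.98×93 + 5.98×97 + 2.99×192 = 1114.14 + 580.06 + 574.08 = 2268.28
Index = 2382.1 / 2268.28 × 100 = 105.0179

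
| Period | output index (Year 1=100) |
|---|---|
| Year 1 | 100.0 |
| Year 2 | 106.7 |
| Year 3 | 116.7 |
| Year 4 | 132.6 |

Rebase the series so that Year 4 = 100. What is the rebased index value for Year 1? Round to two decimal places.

75.41

Rebased(Year 1) = 100.0 / 132.6 × 100 = 75.4148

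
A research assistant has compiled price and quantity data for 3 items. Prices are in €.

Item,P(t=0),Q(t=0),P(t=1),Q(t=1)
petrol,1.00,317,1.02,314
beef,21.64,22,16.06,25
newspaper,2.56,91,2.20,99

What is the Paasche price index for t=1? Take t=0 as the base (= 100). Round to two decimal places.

84.77

Paasche price index uses current-period quantities as weights.
ΣP(t=1)·Q(t=1) = 1.02×314 + 16.06×25 + 2.20×99 = 320.28 + 401.5 + 217.8 = 939.58
ΣP(t=0)·Q(t=1) = 1.00×314 + 21.64×25 + 2.56×99 = 314 + 541 + 253.44 = 1108.44
Index = 939.58 / 1108.44 × 100 = 84.7660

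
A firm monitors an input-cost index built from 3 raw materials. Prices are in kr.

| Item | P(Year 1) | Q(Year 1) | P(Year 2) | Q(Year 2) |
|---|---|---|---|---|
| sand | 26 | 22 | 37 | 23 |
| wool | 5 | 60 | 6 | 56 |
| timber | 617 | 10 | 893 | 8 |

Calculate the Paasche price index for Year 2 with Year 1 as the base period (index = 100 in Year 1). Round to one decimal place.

143.3

Paasche price index uses current-period quantities as weights.
ΣP(Year 2)·Q(Year 2) = 37×23 + 6×56 + 893×8 = 851 + 336 + 7144 = 8331
ΣP(Year 1)·Q(Year 2) = 26×23 + 5×56 + 617×8 = 598 + 280 + 4936 = 5814
Index = 8331 / 5814 × 100 = 143.2921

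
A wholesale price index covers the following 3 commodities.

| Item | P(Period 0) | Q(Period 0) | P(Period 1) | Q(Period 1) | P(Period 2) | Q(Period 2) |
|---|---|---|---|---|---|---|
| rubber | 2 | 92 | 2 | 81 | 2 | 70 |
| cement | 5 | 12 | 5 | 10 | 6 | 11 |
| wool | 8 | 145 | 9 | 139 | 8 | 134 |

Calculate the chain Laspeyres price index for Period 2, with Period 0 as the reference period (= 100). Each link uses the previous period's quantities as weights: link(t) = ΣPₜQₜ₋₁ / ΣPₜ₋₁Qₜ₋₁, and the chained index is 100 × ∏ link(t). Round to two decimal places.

100.60

Link Period 0→Period 1:
ΣP(Period 1)Q(Period 0) = 2×92 + 5×12 + 9×145 = 184 + 60 + 1305 = 1549
ΣP(Period 0)Q(Period 0) = 2×92 + 5×12 + 8×145 = 184 + 60 + 1160 = 1404
link = 1549/1404 = 1.103276
Link Period 1→Period 2:
ΣP(Period 2)Q(Period 1) = 2×81 + 6×10 + 8×139 = 162 + 60 + 1112 = 1334
ΣP(Period 1)Q(Period 1) = 2×81 + 5×10 + 9×139 = 162 + 50 + 1251 = 1463
link = 1334/1463 = 0.911825
Chained index = 100 × 1.103276 × 0.911825 = 100.5995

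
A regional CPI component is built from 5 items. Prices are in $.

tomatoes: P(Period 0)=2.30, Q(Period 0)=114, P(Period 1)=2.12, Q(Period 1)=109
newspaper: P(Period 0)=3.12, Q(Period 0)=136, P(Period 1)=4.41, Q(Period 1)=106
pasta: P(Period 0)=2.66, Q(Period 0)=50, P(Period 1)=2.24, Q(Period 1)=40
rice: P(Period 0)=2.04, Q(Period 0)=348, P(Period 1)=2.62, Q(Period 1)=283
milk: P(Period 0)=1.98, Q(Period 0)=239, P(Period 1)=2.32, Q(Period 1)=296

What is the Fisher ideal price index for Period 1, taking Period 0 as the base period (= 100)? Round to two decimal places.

Laspeyres component (base-period weights):
ΣP(Period 1)Q(Period 0) = 2.12×114 + 4.41×136 + 2.24×50 + 2.62×348 + 2.32×239 = 241.68 + 599.76 + 112 + 911.76 + 554.48 = 2419.68
ΣP(Period 0)Q(Period 0) = 2.30×114 + 3.12×136 + 2.66×50 + 2.04×348 + 1.98×239 = 262.2 + 424.32 + 133 + 709.92 + 473.22 = 2002.66
L = 2419.68 / 2002.66 × 100 = 120.8233
Paasche component (current-period weights):
ΣP(Period 1)Q(Period 1) = 2.12×109 + 4.41×106 + 2.24×40 + 2.62×283 + 2.32×296 = 231.08 + 467.46 + 89.6 + 741.46 + 686.72 = 2216.32
ΣP(Period 0)Q(Period 1) = 2.30×109 + 3.12×106 + 2.66×40 + 2.04×283 + 1.98×296 = 250.7 + 330.72 + 106.4 + 577.32 + 586.08 = 1851.22
P = 2216.32 / 1851.22 × 100 = 119.7221
Fisher = √(L × P) = √(120.8233 × 119.7221) = 120.2715

120.27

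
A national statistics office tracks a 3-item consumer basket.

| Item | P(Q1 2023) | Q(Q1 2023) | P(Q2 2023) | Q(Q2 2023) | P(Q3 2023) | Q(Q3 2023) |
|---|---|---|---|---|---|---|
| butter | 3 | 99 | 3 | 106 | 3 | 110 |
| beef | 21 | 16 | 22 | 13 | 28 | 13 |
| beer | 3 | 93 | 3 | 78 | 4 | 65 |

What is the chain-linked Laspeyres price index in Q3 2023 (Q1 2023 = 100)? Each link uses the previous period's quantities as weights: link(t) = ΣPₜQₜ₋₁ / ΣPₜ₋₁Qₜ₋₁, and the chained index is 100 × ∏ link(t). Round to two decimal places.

120.70

Link Q1 2023→Q2 2023:
ΣP(Q2 2023)Q(Q1 2023) = 3×99 + 22×16 + 3×93 = 297 + 352 + 279 = 928
ΣP(Q1 2023)Q(Q1 2023) = 3×99 + 21×16 + 3×93 = 297 + 336 + 279 = 912
link = 928/912 = 1.017544
Link Q2 2023→Q3 2023:
ΣP(Q3 2023)Q(Q2 2023) = 3×106 + 28×13 + 4×78 = 318 + 364 + 312 = 994
ΣP(Q2 2023)Q(Q2 2023) = 3×106 + 22×13 + 3×78 = 318 + 286 + 234 = 838
link = 994/838 = 1.186158
Chained index = 100 × 1.017544 × 1.186158 = 120.6967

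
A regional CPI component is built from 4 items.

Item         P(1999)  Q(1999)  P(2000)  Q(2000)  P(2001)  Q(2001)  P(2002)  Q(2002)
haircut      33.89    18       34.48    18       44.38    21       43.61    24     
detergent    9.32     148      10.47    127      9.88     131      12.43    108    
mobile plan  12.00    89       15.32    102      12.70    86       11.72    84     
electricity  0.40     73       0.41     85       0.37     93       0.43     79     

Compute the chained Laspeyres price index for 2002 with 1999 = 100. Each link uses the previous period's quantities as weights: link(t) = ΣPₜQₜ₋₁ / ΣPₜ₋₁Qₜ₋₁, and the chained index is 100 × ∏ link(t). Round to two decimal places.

117.86

Link 1999→2000:
ΣP(2000)Q(1999) = 34.48×18 + 10.47×148 + 15.32×89 + 0.41×73 = 620.64 + 1549.56 + 1363.48 + 29.93 = 3563.61
ΣP(1999)Q(1999) = 33.89×18 + 9.32×148 + 12.00×89 + 0.40×73 = 610.02 + 1379.36 + 1068 + 29.2 = 3086.58
link = 3563.61/3086.58 = 1.154550
Link 2000→2001:
ΣP(2001)Q(2000) = 44.38×18 + 9.88×127 + 12.70×102 + 0.37×85 = 798.84 + 1254.76 + 1295.4 + 31.45 = 3380.45
ΣP(2000)Q(2000) = 34.48×18 + 10.47×127 + 15.32×102 + 0.41×85 = 620.64 + 1329.69 + 1562.64 + 34.85 = 3547.82
link = 3380.45/3547.82 = 0.952825
Link 2001→2002:
ΣP(2002)Q(2001) = 43.61×21 + 12.43×131 + 11.72×86 + 0.43×93 = 915.81 + 1628.33 + 1007.92 + 39.99 = 3592.05
ΣP(2001)Q(2001) = 44.38×21 + 9.88×131 + 12.70×86 + 0.37×93 = 931.98 + 1294.28 + 1092.2 + 34.41 = 3352.87
link = 3592.05/3352.87 = 1.071336
Chained index = 100 × 1.154550 × 0.952825 × 1.071336 = 117.8559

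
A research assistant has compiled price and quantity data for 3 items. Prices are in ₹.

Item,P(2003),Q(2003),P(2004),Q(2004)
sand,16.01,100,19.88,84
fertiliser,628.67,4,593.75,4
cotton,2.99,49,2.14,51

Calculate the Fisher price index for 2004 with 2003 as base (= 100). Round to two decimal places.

Laspeyres component (base-period weights):
ΣP(2004)Q(2003) = 19.88×100 + 593.75×4 + 2.14×49 = 1988 + 2375 + 104.86 = 4467.86
ΣP(2003)Q(2003) = 16.01×100 + 628.67×4 + 2.99×49 = 1601 + 2514.68 + 146.51 = 4262.19
L = 4467.86 / 4262.19 × 100 = 104.8255
Paasche component (current-period weights):
ΣP(2004)Q(2004) = 19.88×84 + 593.75×4 + 2.14×51 = 1669.92 + 2375 + 109.14 = 4154.06
ΣP(2003)Q(2004) = 16.01×84 + 628.67×4 + 2.99×51 = 1344.84 + 2514.68 + 152.49 = 4012.01
P = 4154.06 / 4012.01 × 100 = 103.5406
Fisher = √(L × P) = √(104.8255 × 103.5406) = 104.1811

104.18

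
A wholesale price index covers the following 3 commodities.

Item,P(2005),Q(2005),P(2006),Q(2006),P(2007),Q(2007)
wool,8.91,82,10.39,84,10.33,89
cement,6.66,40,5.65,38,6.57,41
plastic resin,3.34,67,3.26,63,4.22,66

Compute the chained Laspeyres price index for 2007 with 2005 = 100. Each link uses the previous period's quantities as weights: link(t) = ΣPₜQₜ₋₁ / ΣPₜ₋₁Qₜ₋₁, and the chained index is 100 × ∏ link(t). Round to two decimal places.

Link 2005→2006:
ΣP(2006)Q(2005) = 10.39×82 + 5.65×40 + 3.26×67 = 851.98 + 226 + 218.42 = 1296.4
ΣP(2005)Q(2005) = 8.91×82 + 6.66×40 + 3.34×67 = 730.62 + 266.4 + 223.78 = 1220.8
link = 1296.4/1220.8 = 1.061927
Link 2006→2007:
ΣP(2007)Q(2006) = 10.33×84 + 6.57×38 + 4.22×63 = 867.72 + 249.66 + 265.86 = 1383.24
ΣP(2006)Q(2006) = 10.39×84 + 5.65×38 + 3.26×63 = 872.76 + 214.7 + 205.38 = 1292.84
link = 1383.24/1292.84 = 1.069924
Chained index = 100 × 1.061927 × 1.069924 = 113.6180

113.62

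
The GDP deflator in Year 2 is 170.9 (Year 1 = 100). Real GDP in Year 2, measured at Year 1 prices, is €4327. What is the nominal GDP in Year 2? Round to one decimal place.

7394.8

Nominal = Real × (Index/100) = 4327 × (170.9/100)
        = 4327 × 1.709 = 7394.8430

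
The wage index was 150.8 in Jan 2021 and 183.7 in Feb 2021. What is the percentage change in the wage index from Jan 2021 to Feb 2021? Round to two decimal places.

21.82%

Change = (183.7 − 150.8) / 150.8 × 100
       = 32.9 / 150.8 × 100 = 21.8170%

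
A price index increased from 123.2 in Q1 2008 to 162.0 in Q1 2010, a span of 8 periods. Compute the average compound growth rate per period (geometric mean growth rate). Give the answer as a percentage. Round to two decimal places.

3.48%

Growth factor = (162.0/123.2)^(1/8) = (1.314935)^(1/8) = 1.034816
Growth rate = 1.034816 − 1 = 0.034816 = 3.4816%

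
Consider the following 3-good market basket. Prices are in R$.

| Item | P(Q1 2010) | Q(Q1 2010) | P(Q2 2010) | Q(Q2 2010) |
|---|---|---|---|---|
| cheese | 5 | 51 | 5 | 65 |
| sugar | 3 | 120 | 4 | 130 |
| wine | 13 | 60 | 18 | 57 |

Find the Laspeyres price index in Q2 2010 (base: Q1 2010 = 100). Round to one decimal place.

130.1

Laspeyres price index uses base-period quantities as weights.
ΣP(Q2 2010)·Q(Q1 2010) = 5×51 + 4×120 + 18×60 = 255 + 480 + 1080 = 1815
ΣP(Q1 2010)·Q(Q1 2010) = 5×51 + 3×120 + 13×60 = 255 + 360 + 780 = 1395
Index = 1815 / 1395 × 100 = 130.1075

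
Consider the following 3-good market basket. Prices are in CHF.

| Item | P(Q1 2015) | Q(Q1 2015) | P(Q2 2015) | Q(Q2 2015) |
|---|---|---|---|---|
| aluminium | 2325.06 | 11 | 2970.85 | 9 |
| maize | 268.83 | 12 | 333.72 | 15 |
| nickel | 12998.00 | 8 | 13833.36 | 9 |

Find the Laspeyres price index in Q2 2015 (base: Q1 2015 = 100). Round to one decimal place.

111.0

Laspeyres price index uses base-period quantities as weights.
ΣP(Q2 2015)·Q(Q1 2015) = 2970.85×11 + 333.72×12 + 13833.36×8 = 32679.35 + 4004.64 + 110666.88 = 147350.87
ΣP(Q1 2015)·Q(Q1 2015) = 2325.06×11 + 268.83×12 + 12998.00×8 = 25575.66 + 3225.96 + 103984 = 132785.62
Index = 147350.87 / 132785.62 × 100 = 110.9690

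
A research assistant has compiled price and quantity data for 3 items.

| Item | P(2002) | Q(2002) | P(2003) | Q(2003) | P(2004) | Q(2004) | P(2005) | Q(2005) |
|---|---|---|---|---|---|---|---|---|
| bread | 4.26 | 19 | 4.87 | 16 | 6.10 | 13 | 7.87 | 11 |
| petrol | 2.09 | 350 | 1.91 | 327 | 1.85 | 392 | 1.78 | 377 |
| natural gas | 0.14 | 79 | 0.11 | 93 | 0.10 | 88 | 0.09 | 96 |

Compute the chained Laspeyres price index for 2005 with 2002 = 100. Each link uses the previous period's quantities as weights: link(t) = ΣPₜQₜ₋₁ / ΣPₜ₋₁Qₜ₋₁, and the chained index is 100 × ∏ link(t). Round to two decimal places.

Link 2002→2003:
ΣP(2003)Q(2002) = 4.87×19 + 1.91×350 + 0.11×79 = 92.53 + 668.5 + 8.69 = 769.72
ΣP(2002)Q(2002) = 4.26×19 + 2.09×350 + 0.14×79 = 80.94 + 731.5 + 11.06 = 823.5
link = 769.72/823.5 = 0.934693
Link 2003→2004:
ΣP(2004)Q(2003) = 6.10×16 + 1.85×327 + 0.10×93 = 97.6 + 604.95 + 9.3 = 711.85
ΣP(2003)Q(2003) = 4.87×16 + 1.91×327 + 0.11×93 = 77.92 + 624.57 + 10.23 = 712.72
link = 711.85/712.72 = 0.998779
Link 2004→2005:
ΣP(2005)Q(2004) = 7.87×13 + 1.78×392 + 0.09×88 = 102.31 + 697.76 + 7.92 = 807.99
ΣP(2004)Q(2004) = 6.10×13 + 1.85×392 + 0.10×88 = 79.3 + 725.2 + 8.8 = 813.3
link = 807.99/813.3 = 0.993471
Chained index = 100 × 0.934693 × 0.998779 × 0.993471 = 92.7457

92.75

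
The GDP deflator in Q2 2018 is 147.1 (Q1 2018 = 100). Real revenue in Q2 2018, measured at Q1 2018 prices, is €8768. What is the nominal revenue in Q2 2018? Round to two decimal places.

12897.73

Nominal = Real × (Index/100) = 8768 × (147.1/100)
        = 8768 × 1.471 = 12897.7280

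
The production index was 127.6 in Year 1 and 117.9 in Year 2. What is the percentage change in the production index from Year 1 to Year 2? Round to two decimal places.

-7.60%

Change = (117.9 − 127.6) / 127.6 × 100
       = -9.7 / 127.6 × 100 = -7.6019%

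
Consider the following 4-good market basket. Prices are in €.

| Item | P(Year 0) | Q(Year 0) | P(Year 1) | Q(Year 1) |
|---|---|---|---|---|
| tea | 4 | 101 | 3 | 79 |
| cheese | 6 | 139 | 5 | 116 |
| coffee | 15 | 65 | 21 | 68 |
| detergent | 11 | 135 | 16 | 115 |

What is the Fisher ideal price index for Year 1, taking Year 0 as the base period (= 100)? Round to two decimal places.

Laspeyres component (base-period weights):
ΣP(Year 1)Q(Year 0) = 3×101 + 5×139 + 21×65 + 16×135 = 303 + 695 + 1365 + 2160 = 4523
ΣP(Year 0)Q(Year 0) = 4×101 + 6×139 + 15×65 + 11×135 = 404 + 834 + 975 + 1485 = 3698
L = 4523 / 3698 × 100 = 122.3094
Paasche component (current-period weights):
ΣP(Year 1)Q(Year 1) = 3×79 + 5×116 + 21×68 + 16×115 = 237 + 580 + 1428 + 1840 = 4085
ΣP(Year 0)Q(Year 1) = 4×79 + 6×116 + 15×68 + 11×115 = 316 + 696 + 1020 + 1265 = 3297
P = 4085 / 3297 × 100 = 123.9005
Fisher = √(L × P) = √(122.3094 × 123.9005) = 123.1024

123.10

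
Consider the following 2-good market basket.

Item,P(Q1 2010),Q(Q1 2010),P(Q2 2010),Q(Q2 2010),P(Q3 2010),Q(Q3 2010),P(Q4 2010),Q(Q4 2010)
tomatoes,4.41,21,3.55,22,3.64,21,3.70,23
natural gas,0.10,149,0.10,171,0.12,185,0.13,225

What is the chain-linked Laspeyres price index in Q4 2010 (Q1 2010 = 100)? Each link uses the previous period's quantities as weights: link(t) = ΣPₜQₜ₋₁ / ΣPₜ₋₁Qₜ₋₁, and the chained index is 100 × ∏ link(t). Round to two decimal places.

Link Q1 2010→Q2 2010:
ΣP(Q2 2010)Q(Q1 2010) = 3.55×21 + 0.10×149 = 74.55 + 14.9 = 89.45
ΣP(Q1 2010)Q(Q1 2010) = 4.41×21 + 0.10×149 = 92.61 + 14.9 = 107.51
link = 89.45/107.51 = 0.832016
Link Q2 2010→Q3 2010:
ΣP(Q3 2010)Q(Q2 2010) = 3.64×22 + 0.12×171 = 80.08 + 20.52 = 100.6
ΣP(Q2 2010)Q(Q2 2010) = 3.55×22 + 0.10×171 = 78.1 + 17.1 = 95.2
link = 100.6/95.2 = 1.056723
Link Q3 2010→Q4 2010:
ΣP(Q4 2010)Q(Q3 2010) = 3.70×21 + 0.13×185 = 77.7 + 24.05 = 101.75
ΣP(Q3 2010)Q(Q3 2010) = 3.64×21 + 0.12×185 = 76.44 + 22.2 = 98.64
link = 101.75/98.64 = 1.031529
Chained index = 100 × 0.832016 × 1.056723 × 1.031529 = 90.6930

90.69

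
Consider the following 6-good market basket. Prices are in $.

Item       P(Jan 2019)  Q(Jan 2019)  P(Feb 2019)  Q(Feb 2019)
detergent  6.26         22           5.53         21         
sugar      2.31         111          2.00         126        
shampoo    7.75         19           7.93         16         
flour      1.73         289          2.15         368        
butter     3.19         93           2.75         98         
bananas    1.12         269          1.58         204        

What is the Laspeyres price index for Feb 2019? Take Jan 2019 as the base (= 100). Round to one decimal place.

109.6

Laspeyres price index uses base-period quantities as weights.
ΣP(Feb 2019)·Q(Jan 2019) = 5.53×22 + 2.00×111 + 7.93×19 + 2.15×289 + 2.75×93 + 1.58×269 = 121.66 + 222 + 150.67 + 621.35 + 255.75 + 425.02 = 1796.45
ΣP(Jan 2019)·Q(Jan 2019) = 6.26×22 + 2.31×111 + 7.75×19 + 1.73×289 + 3.19×93 + 1.12×269 = 137.72 + 256.41 + 147.25 + 499.97 + 296.67 + 301.28 = 1639.3
Index = 1796.45 / 1639.3 × 100 = 109.5864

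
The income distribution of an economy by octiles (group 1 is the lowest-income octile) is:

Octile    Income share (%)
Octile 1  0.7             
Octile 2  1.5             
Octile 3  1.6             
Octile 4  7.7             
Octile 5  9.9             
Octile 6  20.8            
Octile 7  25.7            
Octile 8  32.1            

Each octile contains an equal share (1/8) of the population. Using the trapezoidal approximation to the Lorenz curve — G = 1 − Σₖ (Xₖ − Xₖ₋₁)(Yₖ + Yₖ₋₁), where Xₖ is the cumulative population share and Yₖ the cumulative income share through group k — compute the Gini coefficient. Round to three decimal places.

0.501

Cumulative income shares Yₖ: 0.0070, 0.0220, 0.0380, 0.1150, 0.2140, 0.4220, 0.6790, 1.0000
Σ (Xₖ−Xₖ₋₁)(Yₖ+Yₖ₋₁) = (1/8)(0.0070+0.0000) + (1/8)(0.0220+0.0070) + (1/8)(0.0380+0.0220) + (1/8)(0.1150+0.0380) + (1/8)(0.2140+0.1150) + (1/8)(0.4220+0.2140) + (1/8)(0.6790+0.4220) + (1/8)(1.0000+0.6790)
  = 0.0009 + 0.0036 + 0.0075 + 0.0191 + 0.0411 + 0.0795 + 0.1376 + 0.2099 = 0.4992
G = 1 − 0.4992 = 0.5008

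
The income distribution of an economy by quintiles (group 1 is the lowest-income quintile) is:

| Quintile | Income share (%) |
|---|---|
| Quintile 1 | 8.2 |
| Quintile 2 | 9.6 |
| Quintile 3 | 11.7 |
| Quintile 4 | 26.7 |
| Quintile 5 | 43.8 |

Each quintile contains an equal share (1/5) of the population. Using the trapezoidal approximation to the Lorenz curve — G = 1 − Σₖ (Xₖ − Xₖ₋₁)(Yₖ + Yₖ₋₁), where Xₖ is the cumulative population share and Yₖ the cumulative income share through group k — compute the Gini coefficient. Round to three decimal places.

0.353

Cumulative income shares Yₖ: 0.0820, 0.1780, 0.2950, 0.5620, 1.0000
Σ (Xₖ−Xₖ₋₁)(Yₖ+Yₖ₋₁) = (1/5)(0.0820+0.0000) + (1/5)(0.1780+0.0820) + (1/5)(0.2950+0.1780) + (1/5)(0.5620+0.2950) + (1/5)(1.0000+0.5620)
  = 0.0164 + 0.0520 + 0.0946 + 0.1714 + 0.3124 = 0.6468
G = 1 − 0.6468 = 0.3532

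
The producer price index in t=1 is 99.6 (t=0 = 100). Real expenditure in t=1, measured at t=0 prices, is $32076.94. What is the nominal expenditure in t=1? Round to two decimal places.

31948.63

Nominal = Real × (Index/100) = 32076.94 × (99.6/100)
        = 32076.94 × 0.996 = 31948.6322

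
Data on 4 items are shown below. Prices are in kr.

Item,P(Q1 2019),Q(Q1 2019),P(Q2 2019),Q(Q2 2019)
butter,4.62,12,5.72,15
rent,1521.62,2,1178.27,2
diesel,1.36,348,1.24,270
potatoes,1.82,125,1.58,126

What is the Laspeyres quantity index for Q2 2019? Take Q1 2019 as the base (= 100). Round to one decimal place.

97.6

Laspeyres quantity index uses base-period prices as weights.
ΣP(Q1 2019)·Q(Q2 2019) = 4.62×15 + 1521.62×2 + 1.36×270 + 1.82×126 = 69.3 + 3043.24 + 367.2 + 229.32 = 3709.06
ΣP(Q1 2019)·Q(Q1 2019) = 4.62×12 + 1521.62×2 + 1.36×348 + 1.82×125 = 55.44 + 3043.24 + 473.28 + 227.5 = 3799.46
Index = 3709.06 / 3799.46 × 100 = 97.6207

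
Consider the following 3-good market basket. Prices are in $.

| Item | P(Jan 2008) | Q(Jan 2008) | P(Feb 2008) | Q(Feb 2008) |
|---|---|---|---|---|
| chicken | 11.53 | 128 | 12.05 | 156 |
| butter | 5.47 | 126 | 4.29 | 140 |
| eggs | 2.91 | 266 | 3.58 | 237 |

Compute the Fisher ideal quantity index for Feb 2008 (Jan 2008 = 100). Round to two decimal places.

Laspeyres component (base-period weights):
ΣP(Jan 2008)Q(Feb 2008) = 11.53×156 + 5.47×140 + 2.91×237 = 1798.68 + 765.8 + 689.67 = 3254.15
ΣP(Jan 2008)Q(Jan 2008) = 11.53×128 + 5.47×126 + 2.91×266 = 1475.84 + 689.22 + 774.06 = 2939.12
L = 3254.15 / 2939.12 × 100 = 110.7185
Paasche component (current-period weights):
ΣP(Feb 2008)Q(Feb 2008) = 12.05×156 + 4.29×140 + 3.58×237 = 1879.8 + 600.6 + 848.46 = 3328.86
ΣP(Feb 2008)Q(Jan 2008) = 12.05×128 + 4.29×126 + 3.58×266 = 1542.4 + 540.54 + 952.28 = 3035.22
P = 3328.86 / 3035.22 × 100 = 109.6744
Fisher = √(L × P) = √(110.7185 × 109.6744) = 110.1952

110.20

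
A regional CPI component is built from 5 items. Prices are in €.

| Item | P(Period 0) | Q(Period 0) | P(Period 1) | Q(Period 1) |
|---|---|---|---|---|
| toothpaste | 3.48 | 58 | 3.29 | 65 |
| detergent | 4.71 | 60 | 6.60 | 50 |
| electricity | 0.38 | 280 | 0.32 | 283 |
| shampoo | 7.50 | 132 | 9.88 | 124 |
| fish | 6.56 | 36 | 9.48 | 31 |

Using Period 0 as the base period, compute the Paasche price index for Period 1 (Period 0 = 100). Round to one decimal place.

Paasche price index uses current-period quantities as weights.
ΣP(Period 1)·Q(Period 1) = 3.29×65 + 6.60×50 + 0.32×283 + 9.88×124 + 9.48×31 = 213.85 + 330 + 90.56 + 1225.12 + 293.88 = 2153.41
ΣP(Period 0)·Q(Period 1) = 3.48×65 + 4.71×50 + 0.38×283 + 7.50×124 + 6.56×31 = 226.2 + 235.5 + 107.54 + 930 + 203.36 = 1702.6
Index = 2153.41 / 1702.6 × 100 = 126.4777

126.5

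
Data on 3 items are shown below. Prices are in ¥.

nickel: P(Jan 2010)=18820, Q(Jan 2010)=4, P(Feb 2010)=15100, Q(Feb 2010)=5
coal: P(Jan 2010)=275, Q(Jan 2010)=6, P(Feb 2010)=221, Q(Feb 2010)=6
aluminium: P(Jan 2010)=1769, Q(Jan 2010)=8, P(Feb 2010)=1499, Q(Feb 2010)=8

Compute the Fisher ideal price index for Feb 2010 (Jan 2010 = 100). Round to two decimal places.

Laspeyres component (base-period weights):
ΣP(Feb 2010)Q(Jan 2010) = 15100×4 + 221×6 + 1499×8 = 60400 + 1326 + 11992 = 73718
ΣP(Jan 2010)Q(Jan 2010) = 18820×4 + 275×6 + 1769×8 = 75280 + 1650 + 14152 = 91082
L = 73718 / 91082 × 100 = 80.9359
Paasche component (current-period weights):
ΣP(Feb 2010)Q(Feb 2010) = 15100×5 + 221×6 + 1499×8 = 75500 + 1326 + 11992 = 88818
ΣP(Jan 2010)Q(Feb 2010) = 18820×5 + 275×6 + 1769×8 = 94100 + 1650 + 14152 = 109902
P = 88818 / 109902 × 100 = 80.8156
Fisher = √(L × P) = √(80.9359 × 80.8156) = 80.8757

80.88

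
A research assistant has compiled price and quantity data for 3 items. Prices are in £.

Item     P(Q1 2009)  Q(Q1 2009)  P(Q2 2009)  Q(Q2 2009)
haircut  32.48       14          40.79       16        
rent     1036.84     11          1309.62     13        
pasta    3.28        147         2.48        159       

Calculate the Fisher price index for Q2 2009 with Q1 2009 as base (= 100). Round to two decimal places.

124.38

Laspeyres component (base-period weights):
ΣP(Q2 2009)Q(Q1 2009) = 40.79×14 + 1309.62×11 + 2.48×147 = 571.06 + 14405.82 + 364.56 = 15341.44
ΣP(Q1 2009)Q(Q1 2009) = 32.48×14 + 1036.84×11 + 3.28×147 = 454.72 + 11405.24 + 482.16 = 12342.12
L = 15341.44 / 12342.12 × 100 = 124.3015
Paasche component (current-period weights):
ΣP(Q2 2009)Q(Q2 2009) = 40.79×16 + 1309.62×13 + 2.48×159 = 652.64 + 17025.06 + 394.32 = 18072.02
ΣP(Q1 2009)Q(Q2 2009) = 32.48×16 + 1036.84×13 + 3.28×159 = 519.68 + 13478.92 + 521.52 = 14520.12
P = 18072.02 / 14520.12 × 100 = 124.4619
Fisher = √(L × P) = √(124.3015 × 124.4619) = 124.3817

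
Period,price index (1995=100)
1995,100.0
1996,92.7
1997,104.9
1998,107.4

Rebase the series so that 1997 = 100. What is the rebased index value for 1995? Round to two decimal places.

Rebased(1995) = 100.0 / 104.9 × 100 = 95.3289

95.33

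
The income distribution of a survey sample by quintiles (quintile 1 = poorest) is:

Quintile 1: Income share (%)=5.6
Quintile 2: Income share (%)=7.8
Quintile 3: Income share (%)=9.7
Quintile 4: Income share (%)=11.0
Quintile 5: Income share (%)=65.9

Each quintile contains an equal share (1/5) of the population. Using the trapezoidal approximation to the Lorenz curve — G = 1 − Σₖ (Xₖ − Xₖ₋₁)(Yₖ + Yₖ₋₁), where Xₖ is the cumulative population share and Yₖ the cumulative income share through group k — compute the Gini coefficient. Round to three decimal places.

0.495

Cumulative income shares Yₖ: 0.0560, 0.1340, 0.2310, 0.3410, 1.0000
Σ (Xₖ−Xₖ₋₁)(Yₖ+Yₖ₋₁) = (1/5)(0.0560+0.0000) + (1/5)(0.1340+0.0560) + (1/5)(0.2310+0.1340) + (1/5)(0.3410+0.2310) + (1/5)(1.0000+0.3410)
  = 0.0112 + 0.0380 + 0.0730 + 0.1144 + 0.2682 = 0.5048
G = 1 − 0.5048 = 0.4952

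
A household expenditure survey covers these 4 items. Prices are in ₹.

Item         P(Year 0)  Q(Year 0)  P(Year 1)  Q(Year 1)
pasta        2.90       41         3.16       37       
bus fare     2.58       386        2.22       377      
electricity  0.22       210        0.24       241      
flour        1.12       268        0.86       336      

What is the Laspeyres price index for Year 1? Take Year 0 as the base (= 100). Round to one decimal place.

Laspeyres price index uses base-period quantities as weights.
ΣP(Year 1)·Q(Year 0) = 3.16×41 + 2.22×386 + 0.24×210 + 0.86×268 = 129.56 + 856.92 + 50.4 + 230.48 = 1267.36
ΣP(Year 0)·Q(Year 0) = 2.90×41 + 2.58×386 + 0.22×210 + 1.12×268 = 118.9 + 995.88 + 46.2 + 300.16 = 1461.14
Index = 1267.36 / 1461.14 × 100 = 86.7378

86.7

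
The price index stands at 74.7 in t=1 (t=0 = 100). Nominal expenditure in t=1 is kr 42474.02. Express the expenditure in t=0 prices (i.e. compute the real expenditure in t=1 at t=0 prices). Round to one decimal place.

56859.5

Real = Nominal ÷ (Index/100) = 42474.02 ÷ (74.7/100)
     = 42474.02 ÷ 0.747 = 56859.4645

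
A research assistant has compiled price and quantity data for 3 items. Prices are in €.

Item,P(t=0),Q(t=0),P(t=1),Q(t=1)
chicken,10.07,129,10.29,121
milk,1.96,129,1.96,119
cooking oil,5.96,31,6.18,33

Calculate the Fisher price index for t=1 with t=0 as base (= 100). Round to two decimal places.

Laspeyres component (base-period weights):
ΣP(t=1)Q(t=0) = 10.29×129 + 1.96×129 + 6.18×31 = 1327.41 + 252.84 + 191.58 = 1771.83
ΣP(t=0)Q(t=0) = 10.07×129 + 1.96×129 + 5.96×31 = 1299.03 + 252.84 + 184.76 = 1736.63
L = 1771.83 / 1736.63 × 100 = 102.0269
Paasche component (current-period weights):
ΣP(t=1)Q(t=1) = 10.29×121 + 1.96×119 + 6.18×33 = 1245.09 + 233.24 + 203.94 = 1682.27
ΣP(t=0)Q(t=1) = 10.07×121 + 1.96×119 + 5.96×33 = 1218.47 + 233.24 + 196.68 = 1648.39
P = 1682.27 / 1648.39 × 100 = 102.0553
Fisher = √(L × P) = √(102.0269 × 102.0553) = 102.0411

102.04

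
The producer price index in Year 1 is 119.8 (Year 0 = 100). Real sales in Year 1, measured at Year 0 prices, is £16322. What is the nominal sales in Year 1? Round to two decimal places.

Nominal = Real × (Index/100) = 16322 × (119.8/100)
        = 16322 × 1.198 = 19553.7560

19553.76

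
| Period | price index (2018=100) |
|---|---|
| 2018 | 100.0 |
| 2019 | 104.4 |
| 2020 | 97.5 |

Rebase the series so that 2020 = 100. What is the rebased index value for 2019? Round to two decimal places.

107.08

Rebased(2019) = 104.4 / 97.5 × 100 = 107.0769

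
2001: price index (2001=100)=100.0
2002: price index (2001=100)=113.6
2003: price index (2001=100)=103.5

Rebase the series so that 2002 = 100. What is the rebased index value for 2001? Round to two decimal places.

88.03

Rebased(2001) = 100.0 / 113.6 × 100 = 88.0282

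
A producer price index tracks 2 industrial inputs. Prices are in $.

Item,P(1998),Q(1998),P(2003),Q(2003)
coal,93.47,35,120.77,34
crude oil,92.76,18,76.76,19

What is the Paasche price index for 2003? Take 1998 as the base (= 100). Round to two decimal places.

Paasche price index uses current-period quantities as weights.
ΣP(2003)·Q(2003) = 120.77×34 + 76.76×19 = 4106.18 + 1458.44 = 5564.62
ΣP(1998)·Q(2003) = 93.47×34 + 92.76×19 = 3177.98 + 1762.44 = 4940.42
Index = 5564.62 / 4940.42 × 100 = 112.6346

112.63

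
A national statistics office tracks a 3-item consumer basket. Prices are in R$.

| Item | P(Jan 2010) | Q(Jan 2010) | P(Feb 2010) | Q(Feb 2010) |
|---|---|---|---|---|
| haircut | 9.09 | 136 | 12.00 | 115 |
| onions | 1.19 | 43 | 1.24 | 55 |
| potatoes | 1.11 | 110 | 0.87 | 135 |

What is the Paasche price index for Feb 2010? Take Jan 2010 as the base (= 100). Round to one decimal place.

Paasche price index uses current-period quantities as weights.
ΣP(Feb 2010)·Q(Feb 2010) = 12.00×115 + 1.24×55 + 0.87×135 = 1380 + 68.2 + 117.45 = 1565.65
ΣP(Jan 2010)·Q(Feb 2010) = 9.09×115 + 1.19×55 + 1.11×135 = 1045.35 + 65.45 + 149.85 = 1260.65
Index = 1565.65 / 1260.65 × 100 = 124.1939

124.2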